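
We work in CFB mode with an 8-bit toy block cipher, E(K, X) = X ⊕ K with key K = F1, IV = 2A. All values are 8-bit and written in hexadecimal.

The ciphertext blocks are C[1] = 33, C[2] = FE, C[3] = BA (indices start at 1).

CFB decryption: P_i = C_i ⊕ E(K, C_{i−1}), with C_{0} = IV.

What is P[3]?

P[3] = B5

P[3]: E(K, FE) = 0F; BA ⊕ 0F = B5.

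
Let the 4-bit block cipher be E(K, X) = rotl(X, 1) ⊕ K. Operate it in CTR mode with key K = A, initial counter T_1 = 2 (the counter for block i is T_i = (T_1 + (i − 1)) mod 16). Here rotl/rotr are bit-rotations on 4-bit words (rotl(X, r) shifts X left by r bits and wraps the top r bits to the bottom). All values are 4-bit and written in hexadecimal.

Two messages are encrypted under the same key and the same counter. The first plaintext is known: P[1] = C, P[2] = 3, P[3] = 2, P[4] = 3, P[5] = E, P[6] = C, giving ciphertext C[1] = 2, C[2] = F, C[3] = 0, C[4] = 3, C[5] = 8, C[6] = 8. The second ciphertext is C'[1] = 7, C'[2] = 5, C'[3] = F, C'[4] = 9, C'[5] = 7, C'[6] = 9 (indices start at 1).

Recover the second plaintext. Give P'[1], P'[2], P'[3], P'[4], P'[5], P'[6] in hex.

In CTR with a reused counter, both messages share the same keystream S_i, so C_i ⊕ C'_i = P_i ⊕ P'_i and thus P'_i = P_i ⊕ C_i ⊕ C'_i.
P'[1]: C ⊕ 2 ⊕ 7 = 9.
P'[2]: 3 ⊕ F ⊕ 5 = 9.
P'[3]: 2 ⊕ 0 ⊕ F = D.
P'[4]: 3 ⊕ 3 ⊕ 9 = 9.
P'[5]: E ⊕ 8 ⊕ 7 = 1.
P'[6]: C ⊕ 8 ⊕ 9 = D.

P'[1] = 9, P'[2] = 9, P'[3] = D, P'[4] = 9, P'[5] = 1, P'[6] = D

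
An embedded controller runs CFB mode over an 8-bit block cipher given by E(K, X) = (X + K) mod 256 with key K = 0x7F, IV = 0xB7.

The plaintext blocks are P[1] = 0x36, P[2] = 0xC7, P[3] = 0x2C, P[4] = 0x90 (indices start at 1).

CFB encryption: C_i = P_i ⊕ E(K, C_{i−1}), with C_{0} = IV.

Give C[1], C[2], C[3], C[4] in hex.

C[1]: E(K, 0xB7) = 0x36; 0x36 ⊕ 0x36 = 0x00.
C[2]: E(K, 0x00) = 0x7F; 0xC7 ⊕ 0x7F = 0xB8.
C[3]: E(K, 0xB8) = 0x37; 0x2C ⊕ 0x37 = 0x1B.
C[4]: E(K, 0x1B) = 0x9A; 0x90 ⊕ 0x9A = 0x0A.

C[1] = 0x00, C[2] = 0xB8, C[3] = 0x1B, C[4] = 0x0A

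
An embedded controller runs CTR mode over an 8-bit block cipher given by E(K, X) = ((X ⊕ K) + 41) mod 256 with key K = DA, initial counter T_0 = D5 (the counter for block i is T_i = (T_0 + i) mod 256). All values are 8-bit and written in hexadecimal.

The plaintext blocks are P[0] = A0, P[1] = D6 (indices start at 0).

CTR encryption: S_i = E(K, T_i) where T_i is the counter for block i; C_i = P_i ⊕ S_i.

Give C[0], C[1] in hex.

C[0]: T = D5, S = E(K, T) = 50; A0 ⊕ 50 = F0.
C[1]: T = D6, S = E(K, T) = 4D; D6 ⊕ 4D = 9B.

C[0] = F0, C[1] = 9B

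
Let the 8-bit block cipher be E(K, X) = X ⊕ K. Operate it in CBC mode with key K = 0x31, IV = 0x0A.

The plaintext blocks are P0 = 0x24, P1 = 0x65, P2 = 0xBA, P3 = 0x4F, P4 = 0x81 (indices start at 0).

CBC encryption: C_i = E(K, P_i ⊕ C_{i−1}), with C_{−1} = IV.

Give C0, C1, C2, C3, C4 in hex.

C0 = 0x1F, C1 = 0x4B, C2 = 0xC0, C3 = 0xBE, C4 = 0x0E

C0: P0 ⊕ 0x0A = 0x2E; E(K, 0x2E) = 0x1F.
C1: P1 ⊕ 0x1F = 0x7A; E(K, 0x7A) = 0x4B.
C2: P2 ⊕ 0x4B = 0xF1; E(K, 0xF1) = 0xC0.
C3: P3 ⊕ 0xC0 = 0x8F; E(K, 0x8F) = 0xBE.
C4: P4 ⊕ 0xBE = 0x3F; E(K, 0x3F) = 0x0E.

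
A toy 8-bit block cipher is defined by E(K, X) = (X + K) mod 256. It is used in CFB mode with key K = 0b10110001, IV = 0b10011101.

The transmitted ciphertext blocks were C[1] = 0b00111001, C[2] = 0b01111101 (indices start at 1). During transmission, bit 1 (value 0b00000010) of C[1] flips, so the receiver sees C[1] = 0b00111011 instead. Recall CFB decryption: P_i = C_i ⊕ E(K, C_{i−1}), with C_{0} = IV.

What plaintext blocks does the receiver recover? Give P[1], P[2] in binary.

P[1] = 0b01110101, P[2] = 0b10010001

Only C[1] changed, to 0b00111011. In CFB, a change in C_i flips the same bit in P_i and garbles P_{i+1}. Decrypting the received ciphertext:
P[1]: E(K, 0b10011101) = 0b01001110; 0b00111011 ⊕ 0b01001110 = 0b01110101.
P[2]: E(K, 0b00111011) = 0b11101100; 0b01111101 ⊕ 0b11101100 = 0b10010001.
Blocks that differ from the original plaintext: P[1], P[2].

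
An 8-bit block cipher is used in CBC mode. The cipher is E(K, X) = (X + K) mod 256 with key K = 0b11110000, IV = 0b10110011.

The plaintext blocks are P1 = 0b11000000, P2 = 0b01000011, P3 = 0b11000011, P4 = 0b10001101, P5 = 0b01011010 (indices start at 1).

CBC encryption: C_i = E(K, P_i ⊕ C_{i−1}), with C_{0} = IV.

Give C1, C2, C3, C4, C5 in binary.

C1 = 0b01100011, C2 = 0b00010000, C3 = 0b11000011, C4 = 0b00111110, C5 = 0b01010100

C1: P1 ⊕ 0b10110011 = 0b01110011; E(K, 0b01110011) = 0b01100011.
C2: P2 ⊕ 0b01100011 = 0b00100000; E(K, 0b00100000) = 0b00010000.
C3: P3 ⊕ 0b00010000 = 0b11010011; E(K, 0b11010011) = 0b11000011.
C4: P4 ⊕ 0b11000011 = 0b01001110; E(K, 0b01001110) = 0b00111110.
C5: P5 ⊕ 0b00111110 = 0b01100100; E(K, 0b01100100) = 0b01010100.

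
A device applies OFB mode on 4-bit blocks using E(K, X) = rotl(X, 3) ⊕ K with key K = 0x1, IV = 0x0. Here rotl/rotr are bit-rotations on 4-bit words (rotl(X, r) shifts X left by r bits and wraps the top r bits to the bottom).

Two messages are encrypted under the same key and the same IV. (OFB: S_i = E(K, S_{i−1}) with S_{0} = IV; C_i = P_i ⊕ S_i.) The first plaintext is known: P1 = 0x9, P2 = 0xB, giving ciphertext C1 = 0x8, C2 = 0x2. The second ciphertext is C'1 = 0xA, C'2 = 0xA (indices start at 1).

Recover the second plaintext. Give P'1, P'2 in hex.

P'1 = 0xB, P'2 = 0x3

In OFB with a reused IV, both messages share the same keystream S_i, so C_i ⊕ C'_i = P_i ⊕ P'_i and thus P'_i = P_i ⊕ C_i ⊕ C'_i.
P'1: 0x9 ⊕ 0x8 ⊕ 0xA = 0xB.
P'2: 0xB ⊕ 0x2 ⊕ 0xA = 0x3.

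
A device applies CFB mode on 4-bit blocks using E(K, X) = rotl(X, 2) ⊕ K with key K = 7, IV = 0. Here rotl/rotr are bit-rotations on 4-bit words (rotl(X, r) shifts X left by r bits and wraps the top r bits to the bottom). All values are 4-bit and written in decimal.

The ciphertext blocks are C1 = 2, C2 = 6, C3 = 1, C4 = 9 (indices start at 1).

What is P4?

P4 = 10

CFB decryption: P_i = C_i ⊕ E(K, C_{i−1}), with C_{0} = IV.
P4: E(K, 1) = 3; 9 ⊕ 3 = 10.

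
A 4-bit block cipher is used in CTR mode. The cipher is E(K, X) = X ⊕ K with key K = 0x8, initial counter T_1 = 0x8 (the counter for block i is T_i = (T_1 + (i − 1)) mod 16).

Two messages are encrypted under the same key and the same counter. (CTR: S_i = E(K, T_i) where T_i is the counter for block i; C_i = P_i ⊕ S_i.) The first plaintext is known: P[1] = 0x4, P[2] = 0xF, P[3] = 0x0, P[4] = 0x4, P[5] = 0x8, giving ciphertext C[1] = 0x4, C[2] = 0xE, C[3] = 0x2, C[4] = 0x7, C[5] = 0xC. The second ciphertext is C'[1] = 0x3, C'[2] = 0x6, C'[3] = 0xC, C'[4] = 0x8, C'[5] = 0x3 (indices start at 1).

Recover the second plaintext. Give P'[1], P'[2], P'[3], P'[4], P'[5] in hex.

In CTR with a reused counter, both messages share the same keystream S_i, so C_i ⊕ C'_i = P_i ⊕ P'_i and thus P'_i = P_i ⊕ C_i ⊕ C'_i.
P'[1]: 0x4 ⊕ 0x4 ⊕ 0x3 = 0x3.
P'[2]: 0xF ⊕ 0xE ⊕ 0x6 = 0x7.
P'[3]: 0x0 ⊕ 0x2 ⊕ 0xC = 0xE.
P'[4]: 0x4 ⊕ 0x7 ⊕ 0x8 = 0xB.
P'[5]: 0x8 ⊕ 0xC ⊕ 0x3 = 0x7.

P'[1] = 0x3, P'[2] = 0x7, P'[3] = 0xE, P'[4] = 0xB, P'[5] = 0x7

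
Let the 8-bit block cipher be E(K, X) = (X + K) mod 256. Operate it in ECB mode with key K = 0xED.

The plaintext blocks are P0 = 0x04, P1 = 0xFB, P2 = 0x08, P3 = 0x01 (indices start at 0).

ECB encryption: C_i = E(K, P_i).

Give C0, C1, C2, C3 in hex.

C0: E(K, 0x04) = 0xF1.
C1: E(K, 0xFB) = 0xE8.
C2: E(K, 0x08) = 0xF5.
C3: E(K, 0x01) = 0xEE.

C0 = 0xF1, C1 = 0xE8, C2 = 0xF5, C3 = 0xEE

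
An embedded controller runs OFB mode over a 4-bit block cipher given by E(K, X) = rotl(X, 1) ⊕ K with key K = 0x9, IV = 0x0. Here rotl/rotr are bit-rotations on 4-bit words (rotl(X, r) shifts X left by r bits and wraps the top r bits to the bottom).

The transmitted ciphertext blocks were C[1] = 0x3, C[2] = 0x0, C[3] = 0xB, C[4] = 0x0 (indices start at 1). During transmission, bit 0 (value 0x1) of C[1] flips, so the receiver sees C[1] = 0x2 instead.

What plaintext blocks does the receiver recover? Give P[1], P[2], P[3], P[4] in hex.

OFB decryption: S_i = E(K, S_{i−1}) with S_{0} = IV; P_i = C_i ⊕ S_i.
Only C[1] changed, to 0x2. In OFB, a change in C_i flips the same bit in P_i only; the keystream is unaffected. Decrypting the received ciphertext:
P[1]: S = E(K, 0x0) = 0x9; 0x2 ⊕ 0x9 = 0xB.
P[2]: S = E(K, 0x9) = 0xA; 0x0 ⊕ 0xA = 0xA.
P[3]: S = E(K, 0xA) = 0xC; 0xB ⊕ 0xC = 0x7.
P[4]: S = E(K, 0xC) = 0x0; 0x0 ⊕ 0x0 = 0x0.
Blocks that differ from the original plaintext: P[1].

P[1] = 0xB, P[2] = 0xA, P[3] = 0x7, P[4] = 0x0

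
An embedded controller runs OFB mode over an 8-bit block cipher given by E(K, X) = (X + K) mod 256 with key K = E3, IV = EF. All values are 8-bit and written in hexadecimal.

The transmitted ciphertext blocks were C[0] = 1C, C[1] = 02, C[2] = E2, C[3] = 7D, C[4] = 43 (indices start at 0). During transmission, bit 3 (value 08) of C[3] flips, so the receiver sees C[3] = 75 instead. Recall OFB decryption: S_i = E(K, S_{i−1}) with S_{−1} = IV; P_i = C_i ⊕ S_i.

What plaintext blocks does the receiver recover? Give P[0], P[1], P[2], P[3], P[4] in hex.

Only C[3] changed, to 75. In OFB, a change in C_i flips the same bit in P_i only; the keystream is unaffected. Decrypting the received ciphertext:
P[0]: S = E(K, EF) = D2; 1C ⊕ D2 = CE.
P[1]: S = E(K, D2) = B5; 02 ⊕ B5 = B7.
P[2]: S = E(K, B5) = 98; E2 ⊕ 98 = 7A.
P[3]: S = E(K, 98) = 7B; 75 ⊕ 7B = 0E.
P[4]: S = E(K, 7B) = 5E; 43 ⊕ 5E = 1D.
Blocks that differ from the original plaintext: P[3].

P[0] = CE, P[1] = B7, P[2] = 7A, P[3] = 0E, P[4] = 1D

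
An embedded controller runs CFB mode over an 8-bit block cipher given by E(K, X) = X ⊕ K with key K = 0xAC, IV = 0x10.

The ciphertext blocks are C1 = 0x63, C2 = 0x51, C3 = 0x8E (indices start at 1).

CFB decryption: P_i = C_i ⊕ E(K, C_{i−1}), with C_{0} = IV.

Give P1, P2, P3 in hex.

P1: E(K, 0x10) = 0xBC; 0x63 ⊕ 0xBC = 0xDF.
P2: E(K, 0x63) = 0xCF; 0x51 ⊕ 0xCF = 0x9E.
P3: E(K, 0x51) = 0xFD; 0x8E ⊕ 0xFD = 0x73.

P1 = 0xDF, P2 = 0x9E, P3 = 0x73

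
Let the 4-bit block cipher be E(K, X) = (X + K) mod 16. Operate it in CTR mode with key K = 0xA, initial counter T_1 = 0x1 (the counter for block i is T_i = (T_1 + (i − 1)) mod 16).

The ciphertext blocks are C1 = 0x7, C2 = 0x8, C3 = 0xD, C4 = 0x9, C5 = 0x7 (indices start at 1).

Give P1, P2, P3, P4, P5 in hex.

CTR decryption: S_i = E(K, T_i) where T_i is the counter for block i; P_i = C_i ⊕ S_i.
P1: T = 0x1, S = E(K, T) = 0xB; 0x7 ⊕ 0xB = 0xC.
P2: T = 0x2, S = E(K, T) = 0xC; 0x8 ⊕ 0xC = 0x4.
P3: T = 0x3, S = E(K, T) = 0xD; 0xD ⊕ 0xD = 0x0.
P4: T = 0x4, S = E(K, T) = 0xE; 0x9 ⊕ 0xE = 0x7.
P5: T = 0x5, S = E(K, T) = 0xF; 0x7 ⊕ 0xF = 0x8.

P1 = 0xC, P2 = 0x4, P3 = 0x0, P4 = 0x7, P5 = 0x8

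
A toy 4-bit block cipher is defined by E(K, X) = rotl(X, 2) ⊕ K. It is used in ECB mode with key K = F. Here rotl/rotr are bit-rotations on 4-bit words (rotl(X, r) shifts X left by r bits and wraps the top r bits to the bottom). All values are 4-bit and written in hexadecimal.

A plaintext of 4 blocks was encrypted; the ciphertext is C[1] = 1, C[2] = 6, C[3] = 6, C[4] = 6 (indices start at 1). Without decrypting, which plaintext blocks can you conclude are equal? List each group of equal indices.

ECB encrypts each block independently with the same key, so equal ciphertext blocks imply equal plaintext blocks.
C[2] = C[3] = C[4] = 6, so P[2] = P[3] = P[4].

P[2] = P[3] = P[4]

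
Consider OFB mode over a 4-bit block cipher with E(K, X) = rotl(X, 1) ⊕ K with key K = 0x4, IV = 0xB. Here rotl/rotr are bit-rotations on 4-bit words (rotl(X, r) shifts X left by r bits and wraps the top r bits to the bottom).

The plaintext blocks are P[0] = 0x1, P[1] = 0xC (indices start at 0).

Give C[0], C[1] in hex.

OFB encryption: S_i = E(K, S_{i−1}) with S_{−1} = IV; C_i = P_i ⊕ S_i.
C[0]: S = E(K, 0xB) = 0x3; 0x1 ⊕ 0x3 = 0x2.
C[1]: S = E(K, 0x3) = 0x2; 0xC ⊕ 0x2 = 0xE.

C[0] = 0x2, C[1] = 0xE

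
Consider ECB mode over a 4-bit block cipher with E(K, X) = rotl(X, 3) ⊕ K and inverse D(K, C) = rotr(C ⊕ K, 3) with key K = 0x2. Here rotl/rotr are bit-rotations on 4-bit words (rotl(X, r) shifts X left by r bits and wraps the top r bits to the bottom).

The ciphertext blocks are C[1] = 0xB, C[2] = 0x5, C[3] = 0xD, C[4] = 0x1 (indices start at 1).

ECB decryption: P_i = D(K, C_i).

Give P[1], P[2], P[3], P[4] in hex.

P[1] = 0x3, P[2] = 0xE, P[3] = 0xF, P[4] = 0x6

P[1]: D(K, 0xB) = 0x3.
P[2]: D(K, 0x5) = 0xE.
P[3]: D(K, 0xD) = 0xF.
P[4]: D(K, 0x1) = 0x6.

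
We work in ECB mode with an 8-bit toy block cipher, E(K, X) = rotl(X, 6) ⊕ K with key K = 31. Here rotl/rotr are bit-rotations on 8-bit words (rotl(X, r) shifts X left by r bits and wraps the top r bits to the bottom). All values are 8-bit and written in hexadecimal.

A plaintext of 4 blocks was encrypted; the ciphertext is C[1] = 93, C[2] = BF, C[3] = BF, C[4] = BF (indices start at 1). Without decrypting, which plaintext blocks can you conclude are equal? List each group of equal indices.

P[2] = P[3] = P[4]

ECB encrypts each block independently with the same key, so equal ciphertext blocks imply equal plaintext blocks.
C[2] = C[3] = C[4] = BF, so P[2] = P[3] = P[4].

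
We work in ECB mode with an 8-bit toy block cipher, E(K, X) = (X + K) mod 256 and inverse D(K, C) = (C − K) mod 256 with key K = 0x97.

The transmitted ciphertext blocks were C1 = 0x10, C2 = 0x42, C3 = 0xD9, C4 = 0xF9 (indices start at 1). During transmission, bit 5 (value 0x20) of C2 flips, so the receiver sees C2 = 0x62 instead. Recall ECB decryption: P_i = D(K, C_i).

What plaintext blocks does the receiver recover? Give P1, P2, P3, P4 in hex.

Only C2 changed, to 0x62. In ECB, a change in C_i affects only P_i. Decrypting the received ciphertext:
P1: D(K, 0x10) = 0x79.
P2: D(K, 0x62) = 0xCB.
P3: D(K, 0xD9) = 0x42.
P4: D(K, 0xF9) = 0x62.
Blocks that differ from the original plaintext: P2.

P1 = 0x79, P2 = 0xCB, P3 = 0x42, P4 = 0x62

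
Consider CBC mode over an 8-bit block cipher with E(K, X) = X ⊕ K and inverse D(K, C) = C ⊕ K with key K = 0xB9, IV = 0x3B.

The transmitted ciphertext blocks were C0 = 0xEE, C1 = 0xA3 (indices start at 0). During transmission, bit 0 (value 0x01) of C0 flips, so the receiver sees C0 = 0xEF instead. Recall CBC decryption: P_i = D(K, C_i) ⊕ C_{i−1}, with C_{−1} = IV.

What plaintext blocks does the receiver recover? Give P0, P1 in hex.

P0 = 0x6D, P1 = 0xF5

Only C0 changed, to 0xEF. In CBC, a change in C_i garbles P_i and flips the same bit in P_{i+1}. Decrypting the received ciphertext:
P0: D(K, 0xEF) = 0x56; 0x56 ⊕ 0x3B = 0x6D.
P1: D(K, 0xA3) = 0x1A; 0x1A ⊕ 0xEF = 0xF5.
Blocks that differ from the original plaintext: P0, P1.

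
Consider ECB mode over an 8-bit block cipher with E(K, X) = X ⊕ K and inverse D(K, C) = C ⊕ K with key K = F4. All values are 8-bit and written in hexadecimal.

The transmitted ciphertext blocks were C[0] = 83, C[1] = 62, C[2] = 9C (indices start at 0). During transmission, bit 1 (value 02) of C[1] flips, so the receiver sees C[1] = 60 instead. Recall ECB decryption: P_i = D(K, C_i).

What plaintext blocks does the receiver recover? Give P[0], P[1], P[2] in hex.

Only C[1] changed, to 60. In ECB, a change in C_i affects only P_i. Decrypting the received ciphertext:
P[0]: D(K, 83) = 77.
P[1]: D(K, 60) = 94.
P[2]: D(K, 9C) = 68.
Blocks that differ from the original plaintext: P[1].

P[0] = 77, P[1] = 94, P[2] = 68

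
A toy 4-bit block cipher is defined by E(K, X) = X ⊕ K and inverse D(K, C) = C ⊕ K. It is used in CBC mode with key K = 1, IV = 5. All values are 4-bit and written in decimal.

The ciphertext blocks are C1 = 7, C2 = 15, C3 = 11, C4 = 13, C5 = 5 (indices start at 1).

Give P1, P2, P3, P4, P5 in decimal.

CBC decryption: P_i = D(K, C_i) ⊕ C_{i−1}, with C_{0} = IV.
P1: D(K, 7) = 6; 6 ⊕ 5 = 3.
P2: D(K, 15) = 14; 14 ⊕ 7 = 9.
P3: D(K, 11) = 10; 10 ⊕ 15 = 5.
P4: D(K, 13) = 12; 12 ⊕ 11 = 7.
P5: D(K, 5) = 4; 4 ⊕ 13 = 9.

P1 = 3, P2 = 9, P3 = 5, P4 = 7, P5 = 9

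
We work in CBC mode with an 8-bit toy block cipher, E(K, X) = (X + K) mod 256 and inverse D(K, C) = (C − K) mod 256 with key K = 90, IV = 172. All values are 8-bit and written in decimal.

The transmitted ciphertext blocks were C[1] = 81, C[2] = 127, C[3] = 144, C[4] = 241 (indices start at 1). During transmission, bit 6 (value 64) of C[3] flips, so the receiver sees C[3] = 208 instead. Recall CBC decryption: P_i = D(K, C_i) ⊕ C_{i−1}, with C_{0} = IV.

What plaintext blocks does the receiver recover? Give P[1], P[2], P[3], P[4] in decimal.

P[1] = 91, P[2] = 116, P[3] = 9, P[4] = 71

Only C[3] changed, to 208. In CBC, a change in C_i garbles P_i and flips the same bit in P_{i+1}. Decrypting the received ciphertext:
P[1]: D(K, 81) = 247; 247 ⊕ 172 = 91.
P[2]: D(K, 127) = 37; 37 ⊕ 81 = 116.
P[3]: D(K, 208) = 118; 118 ⊕ 127 = 9.
P[4]: D(K, 241) = 151; 151 ⊕ 208 = 71.
Blocks that differ from the original plaintext: P[3], P[4].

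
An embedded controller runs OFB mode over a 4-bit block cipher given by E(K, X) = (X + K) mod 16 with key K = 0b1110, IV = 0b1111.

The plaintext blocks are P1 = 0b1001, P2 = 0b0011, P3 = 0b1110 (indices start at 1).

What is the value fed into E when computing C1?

OFB encryption: S_i = E(K, S_{i−1}) with S_{0} = IV; C_i = P_i ⊕ S_i.
C1: S = E(K, 0b1111) = 0b1101; 0b1001 ⊕ 0b1101 = 0b0100.
So the input to E for block 1 is 0b1111.

0b1111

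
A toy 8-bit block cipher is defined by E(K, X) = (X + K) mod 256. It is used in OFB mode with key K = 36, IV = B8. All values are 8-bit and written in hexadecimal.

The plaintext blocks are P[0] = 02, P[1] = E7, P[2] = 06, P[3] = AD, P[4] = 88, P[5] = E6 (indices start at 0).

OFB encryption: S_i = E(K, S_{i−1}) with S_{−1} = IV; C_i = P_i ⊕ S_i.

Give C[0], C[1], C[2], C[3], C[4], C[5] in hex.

C[0] = EC, C[1] = C3, C[2] = 5C, C[3] = 3D, C[4] = 4E, C[5] = 1A

C[0]: S = E(K, B8) = EE; 02 ⊕ EE = EC.
C[1]: S = E(K, EE) = 24; E7 ⊕ 24 = C3.
C[2]: S = E(K, 24) = 5A; 06 ⊕ 5A = 5C.
C[3]: S = E(K, 5A) = 90; AD ⊕ 90 = 3D.
C[4]: S = E(K, 90) = C6; 88 ⊕ C6 = 4E.
C[5]: S = E(K, C6) = FC; E6 ⊕ FC = 1A.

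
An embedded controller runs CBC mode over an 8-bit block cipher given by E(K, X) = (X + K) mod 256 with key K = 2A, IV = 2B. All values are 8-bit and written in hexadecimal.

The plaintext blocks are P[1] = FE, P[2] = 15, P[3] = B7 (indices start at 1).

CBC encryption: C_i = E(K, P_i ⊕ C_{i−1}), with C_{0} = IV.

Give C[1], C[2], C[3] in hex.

C[1] = FF, C[2] = 14, C[3] = CD

C[1]: P[1] ⊕ 2B = D5; E(K, D5) = FF.
C[2]: P[2] ⊕ FF = EA; E(K, EA) = 14.
C[3]: P[3] ⊕ 14 = A3; E(K, A3) = CD.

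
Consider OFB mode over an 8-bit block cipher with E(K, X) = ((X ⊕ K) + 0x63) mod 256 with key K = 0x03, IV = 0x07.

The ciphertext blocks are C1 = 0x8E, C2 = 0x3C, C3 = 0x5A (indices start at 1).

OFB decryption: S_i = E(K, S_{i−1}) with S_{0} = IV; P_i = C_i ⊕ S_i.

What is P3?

P1: S = E(K, 0x07) = 0x67; 0x8E ⊕ 0x67 = 0xE9.
P2: S = E(K, 0x67) = 0xC7; 0x3C ⊕ 0xC7 = 0xFB.
P3: S = E(K, 0xC7) = 0x27; 0x5A ⊕ 0x27 = 0x7D.

P3 = 0x7D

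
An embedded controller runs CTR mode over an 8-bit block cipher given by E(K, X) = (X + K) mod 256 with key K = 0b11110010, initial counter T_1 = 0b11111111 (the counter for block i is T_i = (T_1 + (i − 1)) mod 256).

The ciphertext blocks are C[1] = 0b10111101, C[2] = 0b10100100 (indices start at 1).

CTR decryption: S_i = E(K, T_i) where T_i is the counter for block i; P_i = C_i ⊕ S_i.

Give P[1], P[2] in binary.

P[1]: T = 0b11111111, S = E(K, T) = 0b11110001; 0b10111101 ⊕ 0b11110001 = 0b01001100.
P[2]: T = 0b00000000, S = E(K, T) = 0b11110010; 0b10100100 ⊕ 0b11110010 = 0b01010110.

P[1] = 0b01001100, P[2] = 0b01010110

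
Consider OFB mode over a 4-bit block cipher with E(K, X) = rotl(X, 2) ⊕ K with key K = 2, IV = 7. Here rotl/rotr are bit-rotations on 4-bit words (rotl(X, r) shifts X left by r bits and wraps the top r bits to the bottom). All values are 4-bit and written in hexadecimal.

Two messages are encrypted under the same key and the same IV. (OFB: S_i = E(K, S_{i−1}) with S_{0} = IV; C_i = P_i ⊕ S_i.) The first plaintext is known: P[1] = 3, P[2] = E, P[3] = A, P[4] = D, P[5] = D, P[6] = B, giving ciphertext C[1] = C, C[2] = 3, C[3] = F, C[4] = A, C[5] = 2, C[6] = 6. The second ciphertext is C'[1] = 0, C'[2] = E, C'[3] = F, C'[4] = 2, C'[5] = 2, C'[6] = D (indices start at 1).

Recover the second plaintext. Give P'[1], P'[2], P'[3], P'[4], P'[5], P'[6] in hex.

P'[1] = F, P'[2] = 3, P'[3] = A, P'[4] = 5, P'[5] = D, P'[6] = 0

In OFB with a reused IV, both messages share the same keystream S_i, so C_i ⊕ C'_i = P_i ⊕ P'_i and thus P'_i = P_i ⊕ C_i ⊕ C'_i.
P'[1]: 3 ⊕ C ⊕ 0 = F.
P'[2]: E ⊕ 3 ⊕ E = 3.
P'[3]: A ⊕ F ⊕ F = A.
P'[4]: D ⊕ A ⊕ 2 = 5.
P'[5]: D ⊕ 2 ⊕ 2 = D.
P'[6]: B ⊕ 6 ⊕ D = 0.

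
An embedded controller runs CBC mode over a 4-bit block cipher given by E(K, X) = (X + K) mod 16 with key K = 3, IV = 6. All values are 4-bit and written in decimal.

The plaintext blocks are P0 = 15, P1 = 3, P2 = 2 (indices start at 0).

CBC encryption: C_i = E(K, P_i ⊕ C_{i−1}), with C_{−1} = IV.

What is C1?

C1 = 2

C0: P0 ⊕ 6 = 9; E(K, 9) = 12.
C1: P1 ⊕ 12 = 15; E(K, 15) = 2.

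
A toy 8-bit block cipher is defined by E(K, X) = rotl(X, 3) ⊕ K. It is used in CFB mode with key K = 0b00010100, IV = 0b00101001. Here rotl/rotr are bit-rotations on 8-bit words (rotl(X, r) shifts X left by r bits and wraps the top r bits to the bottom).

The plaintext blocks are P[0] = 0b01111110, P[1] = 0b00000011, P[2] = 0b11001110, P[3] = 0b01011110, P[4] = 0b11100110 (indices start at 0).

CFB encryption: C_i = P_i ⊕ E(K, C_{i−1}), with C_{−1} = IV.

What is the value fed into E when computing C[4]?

0b00011111

C[0]: E(K, 0b00101001) = 0b01011101; 0b01111110 ⊕ 0b01011101 = 0b00100011.
C[1]: E(K, 0b00100011) = 0b00001101; 0b00000011 ⊕ 0b00001101 = 0b00001110.
C[2]: E(K, 0b00001110) = 0b01100100; 0b11001110 ⊕ 0b01100100 = 0b10101010.
C[3]: E(K, 0b10101010) = 0b01000001; 0b01011110 ⊕ 0b01000001 = 0b00011111.
C[4]: E(K, 0b00011111) = 0b11101100; 0b11100110 ⊕ 0b11101100 = 0b00001010.
So the input to E for block [4] is 0b00011111.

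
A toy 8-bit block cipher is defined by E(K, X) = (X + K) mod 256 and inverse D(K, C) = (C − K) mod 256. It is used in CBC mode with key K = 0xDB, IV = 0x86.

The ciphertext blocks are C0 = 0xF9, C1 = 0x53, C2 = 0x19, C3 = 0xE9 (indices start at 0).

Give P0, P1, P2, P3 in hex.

CBC decryption: P_i = D(K, C_i) ⊕ C_{i−1}, with C_{−1} = IV.
P0: D(K, 0xF9) = 0x1E; 0x1E ⊕ 0x86 = 0x98.
P1: D(K, 0x53) = 0x78; 0x78 ⊕ 0xF9 = 0x81.
P2: D(K, 0x19) = 0x3E; 0x3E ⊕ 0x53 = 0x6D.
P3: D(K, 0xE9) = 0x0E; 0x0E ⊕ 0x19 = 0x17.

P0 = 0x98, P1 = 0x81, P2 = 0x6D, P3 = 0x17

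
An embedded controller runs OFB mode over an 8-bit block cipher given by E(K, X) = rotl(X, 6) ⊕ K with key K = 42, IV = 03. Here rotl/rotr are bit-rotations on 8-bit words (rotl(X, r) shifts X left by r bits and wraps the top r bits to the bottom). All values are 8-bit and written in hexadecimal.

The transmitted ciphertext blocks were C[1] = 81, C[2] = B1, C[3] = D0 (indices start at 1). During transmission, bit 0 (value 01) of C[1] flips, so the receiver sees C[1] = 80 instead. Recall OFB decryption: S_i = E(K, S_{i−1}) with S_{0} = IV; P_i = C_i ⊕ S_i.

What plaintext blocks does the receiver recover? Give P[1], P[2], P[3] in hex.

P[1] = 02, P[2] = 53, P[3] = 2A

Only C[1] changed, to 80. In OFB, a change in C_i flips the same bit in P_i only; the keystream is unaffected. Decrypting the received ciphertext:
P[1]: S = E(K, 03) = 82; 80 ⊕ 82 = 02.
P[2]: S = E(K, 82) = E2; B1 ⊕ E2 = 53.
P[3]: S = E(K, E2) = FA; D0 ⊕ FA = 2A.
Blocks that differ from the original plaintext: P[1].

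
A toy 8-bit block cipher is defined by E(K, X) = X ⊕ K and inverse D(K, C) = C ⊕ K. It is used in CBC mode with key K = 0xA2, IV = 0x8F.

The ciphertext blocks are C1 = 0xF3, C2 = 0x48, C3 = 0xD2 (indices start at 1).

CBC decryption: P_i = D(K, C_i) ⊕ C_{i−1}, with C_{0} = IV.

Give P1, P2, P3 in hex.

P1 = 0xDE, P2 = 0x19, P3 = 0x38

P1: D(K, 0xF3) = 0x51; 0x51 ⊕ 0x8F = 0xDE.
P2: D(K, 0x48) = 0xEA; 0xEA ⊕ 0xF3 = 0x19.
P3: D(K, 0xD2) = 0x70; 0x70 ⊕ 0x48 = 0x38.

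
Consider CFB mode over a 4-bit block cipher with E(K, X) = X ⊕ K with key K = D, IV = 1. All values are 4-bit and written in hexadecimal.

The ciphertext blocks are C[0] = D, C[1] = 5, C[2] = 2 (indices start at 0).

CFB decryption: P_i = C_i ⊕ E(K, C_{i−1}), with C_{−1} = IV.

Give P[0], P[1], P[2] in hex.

P[0] = 1, P[1] = 5, P[2] = A

P[0]: E(K, 1) = C; D ⊕ C = 1.
P[1]: E(K, D) = 0; 5 ⊕ 0 = 5.
P[2]: E(K, 5) = 8; 2 ⊕ 8 = A.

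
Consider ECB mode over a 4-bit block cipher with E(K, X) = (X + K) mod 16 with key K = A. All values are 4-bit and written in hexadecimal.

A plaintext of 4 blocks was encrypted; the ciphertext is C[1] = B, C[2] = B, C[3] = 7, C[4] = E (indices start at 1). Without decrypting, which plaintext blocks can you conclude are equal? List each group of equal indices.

P[1] = P[2]

ECB encrypts each block independently with the same key, so equal ciphertext blocks imply equal plaintext blocks.
C[1] = C[2] = B, so P[1] = P[2].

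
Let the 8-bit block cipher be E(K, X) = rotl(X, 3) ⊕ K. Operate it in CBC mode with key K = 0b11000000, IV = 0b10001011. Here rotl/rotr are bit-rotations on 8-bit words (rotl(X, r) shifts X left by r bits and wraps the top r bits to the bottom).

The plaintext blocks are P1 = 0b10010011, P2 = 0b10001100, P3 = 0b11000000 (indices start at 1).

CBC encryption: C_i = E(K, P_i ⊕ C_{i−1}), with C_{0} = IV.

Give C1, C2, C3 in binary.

C1 = 0b00000000, C2 = 0b10100100, C3 = 0b11100011

C1: P1 ⊕ 0b10001011 = 0b00011000; E(K, 0b00011000) = 0b00000000.
C2: P2 ⊕ 0b00000000 = 0b10001100; E(K, 0b10001100) = 0b10100100.
C3: P3 ⊕ 0b10100100 = 0b01100100; E(K, 0b01100100) = 0b11100011.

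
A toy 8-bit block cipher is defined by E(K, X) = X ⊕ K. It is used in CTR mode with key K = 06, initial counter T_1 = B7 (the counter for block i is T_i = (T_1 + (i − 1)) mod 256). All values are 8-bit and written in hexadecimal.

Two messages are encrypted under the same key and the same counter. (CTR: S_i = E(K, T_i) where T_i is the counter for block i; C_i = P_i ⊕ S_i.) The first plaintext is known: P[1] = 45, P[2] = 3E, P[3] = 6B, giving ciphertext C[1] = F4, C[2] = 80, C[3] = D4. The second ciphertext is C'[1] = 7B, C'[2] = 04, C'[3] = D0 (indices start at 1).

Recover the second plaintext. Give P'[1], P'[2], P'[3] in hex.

P'[1] = CA, P'[2] = BA, P'[3] = 6F

In CTR with a reused counter, both messages share the same keystream S_i, so C_i ⊕ C'_i = P_i ⊕ P'_i and thus P'_i = P_i ⊕ C_i ⊕ C'_i.
P'[1]: 45 ⊕ F4 ⊕ 7B = CA.
P'[2]: 3E ⊕ 80 ⊕ 04 = BA.
P'[3]: 6B ⊕ D4 ⊕ D0 = 6F.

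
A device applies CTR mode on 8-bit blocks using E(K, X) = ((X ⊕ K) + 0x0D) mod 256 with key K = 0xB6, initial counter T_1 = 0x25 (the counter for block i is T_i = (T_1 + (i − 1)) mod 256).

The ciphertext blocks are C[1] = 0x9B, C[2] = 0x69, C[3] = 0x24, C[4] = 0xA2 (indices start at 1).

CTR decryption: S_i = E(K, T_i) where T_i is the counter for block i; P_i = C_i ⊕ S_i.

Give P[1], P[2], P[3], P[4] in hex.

P[1]: T = 0x25, S = E(K, T) = 0xA0; 0x9B ⊕ 0xA0 = 0x3B.
P[2]: T = 0x26, S = E(K, T) = 0x9D; 0x69 ⊕ 0x9D = 0xF4.
P[3]: T = 0x27, S = E(K, T) = 0x9E; 0x24 ⊕ 0x9E = 0xBA.
P[4]: T = 0x28, S = E(K, T) = 0xAB; 0xA2 ⊕ 0xAB = 0x09.

P[1] = 0x3B, P[2] = 0xF4, P[3] = 0xBA, P[4] = 0x09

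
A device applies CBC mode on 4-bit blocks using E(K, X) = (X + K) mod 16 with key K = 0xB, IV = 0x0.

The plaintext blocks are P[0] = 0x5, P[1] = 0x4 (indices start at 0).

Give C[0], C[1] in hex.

CBC encryption: C_i = E(K, P_i ⊕ C_{i−1}), with C_{−1} = IV.
C[0]: P[0] ⊕ 0x0 = 0x5; E(K, 0x5) = 0x0.
C[1]: P[1] ⊕ 0x0 = 0x4; E(K, 0x4) = 0xF.

C[0] = 0x0, C[1] = 0xF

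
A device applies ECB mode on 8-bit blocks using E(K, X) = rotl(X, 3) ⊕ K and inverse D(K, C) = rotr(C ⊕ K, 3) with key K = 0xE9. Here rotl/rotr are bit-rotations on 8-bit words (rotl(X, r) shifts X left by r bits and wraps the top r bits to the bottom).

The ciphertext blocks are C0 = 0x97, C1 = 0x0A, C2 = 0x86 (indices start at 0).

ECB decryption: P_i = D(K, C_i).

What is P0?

P0 = 0xCF

P0: D(K, 0x97) = 0xCF.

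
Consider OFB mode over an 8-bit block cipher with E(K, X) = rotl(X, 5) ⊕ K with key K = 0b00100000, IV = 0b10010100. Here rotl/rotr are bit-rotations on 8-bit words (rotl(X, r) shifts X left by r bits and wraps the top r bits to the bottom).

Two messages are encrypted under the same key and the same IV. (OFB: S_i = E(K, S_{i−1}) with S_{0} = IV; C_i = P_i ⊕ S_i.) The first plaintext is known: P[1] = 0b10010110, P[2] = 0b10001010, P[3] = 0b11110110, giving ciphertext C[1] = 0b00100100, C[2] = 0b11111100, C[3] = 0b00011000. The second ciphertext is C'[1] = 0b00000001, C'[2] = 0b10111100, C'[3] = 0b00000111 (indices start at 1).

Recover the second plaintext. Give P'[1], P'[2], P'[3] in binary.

P'[1] = 0b10110011, P'[2] = 0b11001010, P'[3] = 0b11101001

In OFB with a reused IV, both messages share the same keystream S_i, so C_i ⊕ C'_i = P_i ⊕ P'_i and thus P'_i = P_i ⊕ C_i ⊕ C'_i.
P'[1]: 0b10010110 ⊕ 0b00100100 ⊕ 0b00000001 = 0b10110011.
P'[2]: 0b10001010 ⊕ 0b11111100 ⊕ 0b10111100 = 0b11001010.
P'[3]: 0b11110110 ⊕ 0b00011000 ⊕ 0b00000111 = 0b11101001.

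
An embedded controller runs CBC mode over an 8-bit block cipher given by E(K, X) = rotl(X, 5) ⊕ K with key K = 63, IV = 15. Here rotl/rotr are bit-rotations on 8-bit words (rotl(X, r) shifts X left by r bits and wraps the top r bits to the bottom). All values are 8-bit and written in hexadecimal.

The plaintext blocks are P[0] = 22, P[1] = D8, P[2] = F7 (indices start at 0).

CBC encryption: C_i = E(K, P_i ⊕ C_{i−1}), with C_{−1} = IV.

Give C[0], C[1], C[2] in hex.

C[0] = 85, C[1] = C8, C[2] = 84

C[0]: P[0] ⊕ 15 = 37; E(K, 37) = 85.
C[1]: P[1] ⊕ 85 = 5D; E(K, 5D) = C8.
C[2]: P[2] ⊕ C8 = 3F; E(K, 3F) = 84.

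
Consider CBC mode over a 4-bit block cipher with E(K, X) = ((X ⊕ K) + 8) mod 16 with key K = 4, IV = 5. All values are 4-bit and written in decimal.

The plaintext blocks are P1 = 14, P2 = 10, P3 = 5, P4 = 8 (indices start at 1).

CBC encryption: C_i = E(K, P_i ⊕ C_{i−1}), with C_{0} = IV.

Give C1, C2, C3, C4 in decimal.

C1: P1 ⊕ 5 = 11; E(K, 11) = 7.
C2: P2 ⊕ 7 = 13; E(K, 13) = 1.
C3: P3 ⊕ 1 = 4; E(K, 4) = 8.
C4: P4 ⊕ 8 = 0; E(K, 0) = 12.

C1 = 7, C2 = 1, C3 = 8, C4 = 12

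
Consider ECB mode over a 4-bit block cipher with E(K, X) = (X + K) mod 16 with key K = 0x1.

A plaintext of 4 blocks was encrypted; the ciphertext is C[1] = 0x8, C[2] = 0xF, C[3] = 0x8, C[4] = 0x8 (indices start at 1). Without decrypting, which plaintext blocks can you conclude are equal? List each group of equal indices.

ECB encrypts each block independently with the same key, so equal ciphertext blocks imply equal plaintext blocks.
C[1] = C[3] = C[4] = 0x8, so P[1] = P[3] = P[4].

P[1] = P[3] = P[4]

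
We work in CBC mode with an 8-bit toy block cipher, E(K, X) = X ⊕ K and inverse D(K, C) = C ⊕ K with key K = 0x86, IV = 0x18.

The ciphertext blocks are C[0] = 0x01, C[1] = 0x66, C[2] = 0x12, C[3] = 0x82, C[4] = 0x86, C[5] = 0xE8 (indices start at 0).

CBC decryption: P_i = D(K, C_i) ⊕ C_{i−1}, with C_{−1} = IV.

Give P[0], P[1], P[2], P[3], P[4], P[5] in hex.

P[0] = 0x9F, P[1] = 0xE1, P[2] = 0xF2, P[3] = 0x16, P[4] = 0x82, P[5] = 0xE8

P[0]: D(K, 0x01) = 0x87; 0x87 ⊕ 0x18 = 0x9F.
P[1]: D(K, 0x66) = 0xE0; 0xE0 ⊕ 0x01 = 0xE1.
P[2]: D(K, 0x12) = 0x94; 0x94 ⊕ 0x66 = 0xF2.
P[3]: D(K, 0x82) = 0x04; 0x04 ⊕ 0x12 = 0x16.
P[4]: D(K, 0x86) = 0x00; 0x00 ⊕ 0x82 = 0x82.
P[5]: D(K, 0xE8) = 0x6E; 0x6E ⊕ 0x86 = 0xE8.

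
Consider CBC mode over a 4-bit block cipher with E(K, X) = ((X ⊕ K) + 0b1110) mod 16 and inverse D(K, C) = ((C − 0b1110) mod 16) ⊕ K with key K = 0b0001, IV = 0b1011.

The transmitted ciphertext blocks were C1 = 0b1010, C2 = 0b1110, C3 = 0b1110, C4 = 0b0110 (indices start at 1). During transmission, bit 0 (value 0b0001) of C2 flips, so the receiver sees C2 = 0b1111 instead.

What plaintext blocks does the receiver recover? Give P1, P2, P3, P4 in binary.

P1 = 0b0110, P2 = 0b1010, P3 = 0b1110, P4 = 0b0111

CBC decryption: P_i = D(K, C_i) ⊕ C_{i−1}, with C_{0} = IV.
Only C2 changed, to 0b1111. In CBC, a change in C_i garbles P_i and flips the same bit in P_{i+1}. Decrypting the received ciphertext:
P1: D(K, 0b1010) = 0b1101; 0b1101 ⊕ 0b1011 = 0b0110.
P2: D(K, 0b1111) = 0b0000; 0b0000 ⊕ 0b1010 = 0b1010.
P3: D(K, 0b1110) = 0b0001; 0b0001 ⊕ 0b1111 = 0b1110.
P4: D(K, 0b0110) = 0b1001; 0b1001 ⊕ 0b1110 = 0b0111.
Blocks that differ from the original plaintext: P2, P3.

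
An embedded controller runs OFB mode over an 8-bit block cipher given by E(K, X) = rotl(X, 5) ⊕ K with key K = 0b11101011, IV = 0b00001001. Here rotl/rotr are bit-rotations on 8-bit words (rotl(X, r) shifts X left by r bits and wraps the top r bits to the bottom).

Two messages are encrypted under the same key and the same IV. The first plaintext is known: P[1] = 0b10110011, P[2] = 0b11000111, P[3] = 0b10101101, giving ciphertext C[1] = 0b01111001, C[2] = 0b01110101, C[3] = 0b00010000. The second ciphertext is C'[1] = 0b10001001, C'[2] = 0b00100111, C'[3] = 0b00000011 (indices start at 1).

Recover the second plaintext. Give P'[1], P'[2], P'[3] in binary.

P'[1] = 0b01000011, P'[2] = 0b10010101, P'[3] = 0b10111110

In OFB with a reused IV, both messages share the same keystream S_i, so C_i ⊕ C'_i = P_i ⊕ P'_i and thus P'_i = P_i ⊕ C_i ⊕ C'_i.
P'[1]: 0b10110011 ⊕ 0b01111001 ⊕ 0b10001001 = 0b01000011.
P'[2]: 0b11000111 ⊕ 0b01110101 ⊕ 0b00100111 = 0b10010101.
P'[3]: 0b10101101 ⊕ 0b00010000 ⊕ 0b00000011 = 0b10111110.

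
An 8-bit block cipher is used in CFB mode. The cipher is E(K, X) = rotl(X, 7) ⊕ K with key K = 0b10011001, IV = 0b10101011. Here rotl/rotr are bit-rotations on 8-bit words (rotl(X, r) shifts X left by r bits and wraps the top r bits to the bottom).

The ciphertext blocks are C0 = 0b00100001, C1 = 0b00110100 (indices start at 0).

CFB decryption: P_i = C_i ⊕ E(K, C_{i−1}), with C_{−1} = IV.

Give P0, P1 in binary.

P0: E(K, 0b10101011) = 0b01001100; 0b00100001 ⊕ 0b01001100 = 0b01101101.
P1: E(K, 0b00100001) = 0b00001001; 0b00110100 ⊕ 0b00001001 = 0b00111101.

P0 = 0b01101101, P1 = 0b00111101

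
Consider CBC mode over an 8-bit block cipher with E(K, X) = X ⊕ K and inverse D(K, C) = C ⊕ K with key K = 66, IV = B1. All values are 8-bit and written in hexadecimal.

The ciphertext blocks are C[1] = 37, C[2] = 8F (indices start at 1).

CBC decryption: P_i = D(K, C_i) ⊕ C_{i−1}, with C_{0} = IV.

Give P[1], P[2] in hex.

P[1] = E0, P[2] = DE

P[1]: D(K, 37) = 51; 51 ⊕ B1 = E0.
P[2]: D(K, 8F) = E9; E9 ⊕ 37 = DE.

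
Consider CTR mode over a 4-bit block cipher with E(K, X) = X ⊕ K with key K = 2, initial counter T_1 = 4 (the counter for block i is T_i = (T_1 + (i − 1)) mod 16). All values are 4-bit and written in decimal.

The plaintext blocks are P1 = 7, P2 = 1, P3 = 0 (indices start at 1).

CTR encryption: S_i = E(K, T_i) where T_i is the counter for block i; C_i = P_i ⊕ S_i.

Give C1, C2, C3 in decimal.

C1: T = 4, S = E(K, T) = 6; 7 ⊕ 6 = 1.
C2: T = 5, S = E(K, T) = 7; 1 ⊕ 7 = 6.
C3: T = 6, S = E(K, T) = 4; 0 ⊕ 4 = 4.

C1 = 1, C2 = 6, C3 = 4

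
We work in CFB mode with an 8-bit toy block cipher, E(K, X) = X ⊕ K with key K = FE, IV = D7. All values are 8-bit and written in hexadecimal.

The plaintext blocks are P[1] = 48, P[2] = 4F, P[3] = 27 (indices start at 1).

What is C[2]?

CFB encryption: C_i = P_i ⊕ E(K, C_{i−1}), with C_{0} = IV.
C[1]: E(K, D7) = 29; 48 ⊕ 29 = 61.
C[2]: E(K, 61) = 9F; 4F ⊕ 9F = D0.

C[2] = D0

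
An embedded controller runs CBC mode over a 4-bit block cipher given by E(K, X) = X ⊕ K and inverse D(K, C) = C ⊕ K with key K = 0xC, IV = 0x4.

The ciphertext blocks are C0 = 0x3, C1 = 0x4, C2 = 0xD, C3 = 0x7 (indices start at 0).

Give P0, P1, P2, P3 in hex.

P0 = 0xB, P1 = 0xB, P2 = 0x5, P3 = 0x6

CBC decryption: P_i = D(K, C_i) ⊕ C_{i−1}, with C_{−1} = IV.
P0: D(K, 0x3) = 0xF; 0xF ⊕ 0x4 = 0xB.
P1: D(K, 0x4) = 0x8; 0x8 ⊕ 0x3 = 0xB.
P2: D(K, 0xD) = 0x1; 0x1 ⊕ 0x4 = 0x5.
P3: D(K, 0x7) = 0xB; 0xB ⊕ 0xD = 0x6.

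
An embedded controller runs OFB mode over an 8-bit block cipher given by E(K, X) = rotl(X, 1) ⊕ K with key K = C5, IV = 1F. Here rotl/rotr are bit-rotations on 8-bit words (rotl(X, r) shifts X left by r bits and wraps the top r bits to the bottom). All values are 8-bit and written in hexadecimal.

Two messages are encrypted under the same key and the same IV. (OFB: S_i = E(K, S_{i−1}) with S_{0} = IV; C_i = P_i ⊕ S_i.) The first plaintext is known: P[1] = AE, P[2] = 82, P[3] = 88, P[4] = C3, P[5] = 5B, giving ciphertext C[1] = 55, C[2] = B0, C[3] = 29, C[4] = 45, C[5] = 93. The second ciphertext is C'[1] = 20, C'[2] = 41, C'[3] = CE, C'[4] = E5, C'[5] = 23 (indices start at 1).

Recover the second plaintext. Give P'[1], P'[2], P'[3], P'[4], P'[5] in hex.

P'[1] = DB, P'[2] = 73, P'[3] = 6F, P'[4] = 63, P'[5] = EB

In OFB with a reused IV, both messages share the same keystream S_i, so C_i ⊕ C'_i = P_i ⊕ P'_i and thus P'_i = P_i ⊕ C_i ⊕ C'_i.
P'[1]: AE ⊕ 55 ⊕ 20 = DB.
P'[2]: 82 ⊕ B0 ⊕ 41 = 73.
P'[3]: 88 ⊕ 29 ⊕ CE = 6F.
P'[4]: C3 ⊕ 45 ⊕ E5 = 63.
P'[5]: 5B ⊕ 93 ⊕ 23 = EB.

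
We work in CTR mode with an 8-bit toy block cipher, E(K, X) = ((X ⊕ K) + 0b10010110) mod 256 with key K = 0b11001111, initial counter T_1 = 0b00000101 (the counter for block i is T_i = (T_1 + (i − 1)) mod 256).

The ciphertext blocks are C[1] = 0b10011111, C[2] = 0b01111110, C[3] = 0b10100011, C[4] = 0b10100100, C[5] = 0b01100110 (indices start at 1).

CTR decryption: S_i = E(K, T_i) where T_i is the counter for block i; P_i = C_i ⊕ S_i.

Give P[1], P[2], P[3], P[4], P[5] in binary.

P[1] = 0b11111111, P[2] = 0b00100001, P[3] = 0b11111101, P[4] = 0b11111001, P[5] = 0b00111010

P[1]: T = 0b00000101, S = E(K, T) = 0b01100000; 0b10011111 ⊕ 0b01100000 = 0b11111111.
P[2]: T = 0b00000110, S = E(K, T) = 0b01011111; 0b01111110 ⊕ 0b01011111 = 0b00100001.
P[3]: T = 0b00000111, S = E(K, T) = 0b01011110; 0b10100011 ⊕ 0b01011110 = 0b11111101.
P[4]: T = 0b00001000, S = E(K, T) = 0b01011101; 0b10100100 ⊕ 0b01011101 = 0b11111001.
P[5]: T = 0b00001001, S = E(K, T) = 0b01011100; 0b01100110 ⊕ 0b01011100 = 0b00111010.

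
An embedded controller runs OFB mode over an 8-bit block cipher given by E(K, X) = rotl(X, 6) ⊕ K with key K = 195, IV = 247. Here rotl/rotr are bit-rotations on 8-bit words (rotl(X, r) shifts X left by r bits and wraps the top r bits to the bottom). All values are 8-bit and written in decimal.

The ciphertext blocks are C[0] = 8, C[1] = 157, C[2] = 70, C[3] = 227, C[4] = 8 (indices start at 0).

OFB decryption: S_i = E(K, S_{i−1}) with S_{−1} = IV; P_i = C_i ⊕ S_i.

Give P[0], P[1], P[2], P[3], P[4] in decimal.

P[0]: S = E(K, 247) = 62; 8 ⊕ 62 = 54.
P[1]: S = E(K, 62) = 76; 157 ⊕ 76 = 209.
P[2]: S = E(K, 76) = 208; 70 ⊕ 208 = 150.
P[3]: S = E(K, 208) = 247; 227 ⊕ 247 = 20.
P[4]: S = E(K, 247) = 62; 8 ⊕ 62 = 54.

P[0] = 54, P[1] = 209, P[2] = 150, P[3] = 20, P[4] = 54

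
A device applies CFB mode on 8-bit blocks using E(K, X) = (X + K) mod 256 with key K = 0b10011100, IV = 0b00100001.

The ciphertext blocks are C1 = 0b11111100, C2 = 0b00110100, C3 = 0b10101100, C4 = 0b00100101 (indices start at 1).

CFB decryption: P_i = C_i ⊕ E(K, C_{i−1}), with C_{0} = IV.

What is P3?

P3: E(K, 0b00110100) = 0b11010000; 0b10101100 ⊕ 0b11010000 = 0b01111100.

P3 = 0b01111100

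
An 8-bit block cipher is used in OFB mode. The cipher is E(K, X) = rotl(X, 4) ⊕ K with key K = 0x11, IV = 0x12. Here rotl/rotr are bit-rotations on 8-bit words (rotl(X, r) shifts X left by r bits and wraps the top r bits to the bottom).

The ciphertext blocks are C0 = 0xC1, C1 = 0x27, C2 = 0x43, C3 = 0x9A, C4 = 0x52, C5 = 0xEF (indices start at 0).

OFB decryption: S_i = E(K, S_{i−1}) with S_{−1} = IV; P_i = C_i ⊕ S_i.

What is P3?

P0: S = E(K, 0x12) = 0x30; 0xC1 ⊕ 0x30 = 0xF1.
P1: S = E(K, 0x30) = 0x12; 0x27 ⊕ 0x12 = 0x35.
P2: S = E(K, 0x12) = 0x30; 0x43 ⊕ 0x30 = 0x73.
P3: S = E(K, 0x30) = 0x12; 0x9A ⊕ 0x12 = 0x88.

P3 = 0x88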